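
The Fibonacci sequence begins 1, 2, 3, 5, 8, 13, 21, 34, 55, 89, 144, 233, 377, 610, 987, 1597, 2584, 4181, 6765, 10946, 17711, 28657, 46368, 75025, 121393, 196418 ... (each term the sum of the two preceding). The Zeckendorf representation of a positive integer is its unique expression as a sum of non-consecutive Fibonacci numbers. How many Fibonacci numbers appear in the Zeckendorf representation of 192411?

Greedily peel off the largest Fibonacci term at each step:
take 121393 (≤ 192411); 192411 − 121393 = 71018
take 46368 (≤ 71018); 71018 − 46368 = 24650
take 17711 (≤ 24650); 24650 − 17711 = 6939
take 6765 (≤ 6939); 6939 − 6765 = 174
take 144 (≤ 174); 174 − 144 = 30
take 21 (≤ 30); 30 − 21 = 9
take 8 (≤ 9); 9 − 8 = 1
take 1 (≤ 1); 1 − 1 = 0
192411 = 121393 + 46368 + 17711 + 6765 + 144 + 21 + 8 + 1, which has 8 terms.

8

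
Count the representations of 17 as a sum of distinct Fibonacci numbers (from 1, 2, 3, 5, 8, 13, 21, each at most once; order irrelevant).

Starting from the Zeckendorf form and repeatedly splitting a term F_k into F_{k−1} + F_{k−2} (when neither is already used) reaches every representation.
17 = 13+3+1 = 8+5+3+1 — 2 representations.

2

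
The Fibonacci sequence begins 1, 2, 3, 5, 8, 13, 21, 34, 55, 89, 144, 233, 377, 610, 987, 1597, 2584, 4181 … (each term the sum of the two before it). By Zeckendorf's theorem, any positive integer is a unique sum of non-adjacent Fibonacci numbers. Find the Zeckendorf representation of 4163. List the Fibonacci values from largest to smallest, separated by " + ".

Repeatedly subtract the largest Fibonacci number that fits:
subtract 2584 from 4163: 1579 remains
subtract 987 from 1579: 592 remains
subtract 377 from 592: 215 remains
subtract 144 from 215: 71 remains
subtract 55 from 71: 16 remains
subtract 13 from 16: 3 remains
subtract 3 from 3: 0 remains
So 4163 = 2584 + 987 + 377 + 144 + 55 + 13 + 3, with no two terms consecutive in the sequence.

2584 + 987 + 377 + 144 + 55 + 13 + 3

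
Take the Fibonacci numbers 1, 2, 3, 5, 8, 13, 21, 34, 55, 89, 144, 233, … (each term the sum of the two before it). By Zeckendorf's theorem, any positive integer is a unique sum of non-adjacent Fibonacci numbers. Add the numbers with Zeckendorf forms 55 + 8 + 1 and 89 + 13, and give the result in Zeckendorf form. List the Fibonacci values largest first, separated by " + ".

The two numbers are 64 and 102, so their sum is 166.
Greedy algorithm:
166 − 144 = 22
22 − 21 = 1
1 − 1 = 0

144 + 21 + 1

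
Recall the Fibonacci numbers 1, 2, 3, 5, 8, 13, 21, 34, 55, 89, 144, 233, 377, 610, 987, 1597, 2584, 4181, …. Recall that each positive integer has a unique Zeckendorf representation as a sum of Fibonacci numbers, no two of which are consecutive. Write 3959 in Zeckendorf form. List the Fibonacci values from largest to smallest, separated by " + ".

2584 + 987 + 377 + 8 + 3

Greedy algorithm:
3959: greatest Fibonacci not exceeding it is 2584, leaving 1375
1375: greatest Fibonacci not exceeding it is 987, leaving 388
388: greatest Fibonacci not exceeding it is 377, leaving 11
11: greatest Fibonacci not exceeding it is 8, leaving 3
3: greatest Fibonacci not exceeding it is 3, leaving 0
So 3959 = 2584 + 987 + 377 + 8 + 3, with no two terms consecutive in the sequence.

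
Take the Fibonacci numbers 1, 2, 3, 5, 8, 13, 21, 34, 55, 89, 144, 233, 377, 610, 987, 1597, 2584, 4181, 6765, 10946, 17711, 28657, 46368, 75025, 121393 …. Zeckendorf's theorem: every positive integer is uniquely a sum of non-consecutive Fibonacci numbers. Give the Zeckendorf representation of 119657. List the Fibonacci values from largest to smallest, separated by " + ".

Repeatedly subtract the largest Fibonacci number that fits:
take 75025 (≤ 119657); 119657 − 75025 = 44632
take 28657 (≤ 44632); 44632 − 28657 = 15975
take 10946 (≤ 15975); 15975 − 10946 = 5029
take 4181 (≤ 5029); 5029 − 4181 = 848
take 610 (≤ 848); 848 − 610 = 238
take 233 (≤ 238); 238 − 233 = 5
take 5 (≤ 5); 5 − 5 = 0
So 119657 = 75025 + 28657 + 10946 + 4181 + 610 + 233 + 5, with no two terms consecutive in the sequence.

75025 + 28657 + 10946 + 4181 + 610 + 233 + 5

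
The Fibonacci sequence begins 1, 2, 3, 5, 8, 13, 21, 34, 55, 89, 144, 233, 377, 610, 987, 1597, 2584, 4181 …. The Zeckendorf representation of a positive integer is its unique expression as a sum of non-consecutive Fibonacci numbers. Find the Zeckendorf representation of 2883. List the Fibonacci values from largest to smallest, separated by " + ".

largest Fibonacci ≤ 2883 is 2584; 2883 − 2584 = 299
largest Fibonacci ≤ 299 is 233; 299 − 233 = 66
largest Fibonacci ≤ 66 is 55; 66 − 55 = 11
largest Fibonacci ≤ 11 is 8; 11 − 8 = 3
largest Fibonacci ≤ 3 is 3; 3 − 3 = 0
So 2883 = 2584 + 233 + 55 + 8 + 3, with no two terms consecutive in the sequence.

2584 + 233 + 55 + 8 + 3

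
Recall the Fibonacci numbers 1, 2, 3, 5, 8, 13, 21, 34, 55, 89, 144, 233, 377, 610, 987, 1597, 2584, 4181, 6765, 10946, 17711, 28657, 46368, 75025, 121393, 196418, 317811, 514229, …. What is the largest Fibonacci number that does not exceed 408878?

317811 ≤ 408878 < 514229, so the largest Fibonacci number not exceeding 408878 is 317811.

317811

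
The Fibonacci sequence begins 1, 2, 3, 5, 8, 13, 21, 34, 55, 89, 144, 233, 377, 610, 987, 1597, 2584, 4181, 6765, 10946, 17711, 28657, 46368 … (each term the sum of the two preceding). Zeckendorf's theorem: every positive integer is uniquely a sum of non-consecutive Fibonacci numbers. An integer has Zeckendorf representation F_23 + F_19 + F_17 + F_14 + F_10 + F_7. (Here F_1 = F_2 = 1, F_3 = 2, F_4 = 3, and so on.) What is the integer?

34880

F_23 + F_19 + F_17 + F_14 + F_10 + F_7 = 28657 + 4181 + 1597 + 377 + 55 + 13 = 34880.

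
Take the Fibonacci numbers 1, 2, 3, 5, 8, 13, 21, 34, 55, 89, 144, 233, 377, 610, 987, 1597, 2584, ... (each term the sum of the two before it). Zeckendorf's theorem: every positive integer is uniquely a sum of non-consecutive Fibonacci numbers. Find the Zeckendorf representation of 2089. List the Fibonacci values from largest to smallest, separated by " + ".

1597 + 377 + 89 + 21 + 5

Greedy algorithm:
subtract 1597 from 2089: 492 remains
subtract 377 from 492: 115 remains
subtract 89 from 115: 26 remains
subtract 21 from 26: 5 remains
subtract 5 from 5: 0 remains
So 2089 = 1597 + 377 + 89 + 21 + 5, with no two terms consecutive in the sequence.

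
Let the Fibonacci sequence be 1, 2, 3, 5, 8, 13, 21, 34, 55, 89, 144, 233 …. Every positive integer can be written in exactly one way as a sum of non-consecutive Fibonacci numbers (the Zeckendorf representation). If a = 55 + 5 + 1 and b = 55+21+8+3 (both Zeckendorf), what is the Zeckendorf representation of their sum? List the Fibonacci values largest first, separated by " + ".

144 + 3 + 1

The two numbers are 61 and 87, so their sum is 148.
subtract 144 from 148: 4 remains
subtract 3 from 4: 1 remains
subtract 1 from 1: 0 remains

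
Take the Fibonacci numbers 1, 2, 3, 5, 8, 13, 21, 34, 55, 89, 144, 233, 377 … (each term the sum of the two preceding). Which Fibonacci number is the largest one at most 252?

233

233 ≤ 252 < 377, so the largest Fibonacci number not exceeding 252 is 233.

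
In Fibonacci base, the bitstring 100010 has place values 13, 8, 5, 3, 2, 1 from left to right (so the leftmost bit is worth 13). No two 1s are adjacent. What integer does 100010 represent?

15

Summing the place values of the 1 bits: 13 + 2 = 15.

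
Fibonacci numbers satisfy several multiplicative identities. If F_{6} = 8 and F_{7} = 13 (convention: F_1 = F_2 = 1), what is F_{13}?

By F_{2k+1} = F_k² + F_{k+1}²: F_{13} = 8² + 13² = 64 + 169 = 233.

233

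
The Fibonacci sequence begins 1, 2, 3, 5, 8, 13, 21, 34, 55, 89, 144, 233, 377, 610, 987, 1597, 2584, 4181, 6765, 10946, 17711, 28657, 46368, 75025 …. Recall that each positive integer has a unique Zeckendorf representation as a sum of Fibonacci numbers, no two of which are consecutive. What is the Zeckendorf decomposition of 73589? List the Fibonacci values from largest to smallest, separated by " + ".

46368 + 17711 + 6765 + 2584 + 144 + 13 + 3 + 1

largest Fibonacci ≤ 73589 is 46368; 73589 − 46368 = 27221
largest Fibonacci ≤ 27221 is 17711; 27221 − 17711 = 9510
largest Fibonacci ≤ 9510 is 6765; 9510 − 6765 = 2745
largest Fibonacci ≤ 2745 is 2584; 2745 − 2584 = 161
largest Fibonacci ≤ 161 is 144; 161 − 144 = 17
largest Fibonacci ≤ 17 is 13; 17 − 13 = 4
largest Fibonacci ≤ 4 is 3; 4 − 3 = 1
largest Fibonacci ≤ 1 is 1; 1 − 1 = 0
So 73589 = 46368 + 17711 + 6765 + 2584 + 144 + 13 + 3 + 1, with no two terms consecutive in the sequence.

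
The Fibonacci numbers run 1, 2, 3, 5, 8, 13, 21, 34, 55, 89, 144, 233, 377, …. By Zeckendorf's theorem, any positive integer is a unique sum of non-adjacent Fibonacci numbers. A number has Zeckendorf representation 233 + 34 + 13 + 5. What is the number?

285

233 + 34 + 13 + 5 = 285.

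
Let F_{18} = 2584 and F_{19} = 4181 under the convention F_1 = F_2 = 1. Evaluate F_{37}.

24157817

By F_{2k+1} = F_k² + F_{k+1}²: F_{37} = 2584² + 4181² = 6677056 + 17480761 = 24157817.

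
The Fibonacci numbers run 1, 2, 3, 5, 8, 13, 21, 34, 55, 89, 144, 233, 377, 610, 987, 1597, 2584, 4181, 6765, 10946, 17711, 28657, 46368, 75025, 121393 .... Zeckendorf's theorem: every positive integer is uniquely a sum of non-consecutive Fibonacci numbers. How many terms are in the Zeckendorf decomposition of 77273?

6

take 75025 (≤ 77273); 77273 − 75025 = 2248
take 1597 (≤ 2248); 2248 − 1597 = 651
take 610 (≤ 651); 651 − 610 = 41
take 34 (≤ 41); 41 − 34 = 7
take 5 (≤ 7); 7 − 5 = 2
take 2 (≤ 2); 2 − 2 = 0
77273 = 75025 + 1597 + 610 + 34 + 5 + 2, which has 6 terms.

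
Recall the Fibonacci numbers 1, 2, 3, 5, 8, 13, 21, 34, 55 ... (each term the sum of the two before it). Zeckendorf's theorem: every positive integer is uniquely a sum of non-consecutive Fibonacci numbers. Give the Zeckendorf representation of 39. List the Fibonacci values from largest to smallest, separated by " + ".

Repeatedly subtract the largest Fibonacci number that fits:
take 34 (≤ 39); 39 − 34 = 5
take 5 (≤ 5); 5 − 5 = 0
So 39 = 34 + 5, with no two terms consecutive in the sequence.

34 + 5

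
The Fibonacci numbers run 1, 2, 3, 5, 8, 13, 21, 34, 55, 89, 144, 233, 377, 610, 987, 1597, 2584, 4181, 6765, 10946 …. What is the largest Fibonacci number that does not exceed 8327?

6765 ≤ 8327 < 10946, so the largest Fibonacci number not exceeding 8327 is 6765.

6765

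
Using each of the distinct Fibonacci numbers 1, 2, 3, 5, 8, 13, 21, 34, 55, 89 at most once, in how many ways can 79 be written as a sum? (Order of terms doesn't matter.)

8

Starting from the Zeckendorf form and repeatedly splitting a term F_k into F_{k−1} + F_{k−2} (when neither is already used) reaches every representation.
79 = 55+21+3 = 55+21+2+1 = 55+13+8+3 = … (5 more), for 8 in all.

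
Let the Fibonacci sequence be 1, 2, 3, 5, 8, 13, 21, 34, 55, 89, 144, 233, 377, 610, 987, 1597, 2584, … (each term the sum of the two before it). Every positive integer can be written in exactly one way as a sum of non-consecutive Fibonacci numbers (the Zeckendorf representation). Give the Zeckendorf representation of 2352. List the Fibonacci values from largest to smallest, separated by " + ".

1597 + 610 + 144 + 1

1597 ≤ 2352 < 2584, so take 1597; remainder 755
610 ≤ 755 < 987, so take 610; remainder 145
144 ≤ 145 < 233, so take 144; remainder 1
1 ≤ 1 < 2, so take 1; remainder 0
So 2352 = 1597 + 610 + 144 + 1, with no two terms consecutive in the sequence.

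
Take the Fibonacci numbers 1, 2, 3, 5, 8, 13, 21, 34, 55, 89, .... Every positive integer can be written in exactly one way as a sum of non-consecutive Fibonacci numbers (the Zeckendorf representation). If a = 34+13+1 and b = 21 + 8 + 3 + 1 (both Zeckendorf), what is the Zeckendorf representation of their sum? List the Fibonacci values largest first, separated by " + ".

The two numbers are 48 and 33, so their sum is 81.
Greedy algorithm:
81 − 55 = 26
26 − 21 = 5
5 − 5 = 0

55 + 21 + 5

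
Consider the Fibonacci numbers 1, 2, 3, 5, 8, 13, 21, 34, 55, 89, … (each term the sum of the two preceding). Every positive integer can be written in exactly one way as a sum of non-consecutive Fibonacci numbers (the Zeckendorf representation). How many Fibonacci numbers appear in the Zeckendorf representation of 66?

Greedily peel off the largest Fibonacci term at each step:
66: greatest Fibonacci not exceeding it is 55, leaving 11
11: greatest Fibonacci not exceeding it is 8, leaving 3
3: greatest Fibonacci not exceeding it is 3, leaving 0
66 = 55 + 8 + 3, which has 3 terms.

3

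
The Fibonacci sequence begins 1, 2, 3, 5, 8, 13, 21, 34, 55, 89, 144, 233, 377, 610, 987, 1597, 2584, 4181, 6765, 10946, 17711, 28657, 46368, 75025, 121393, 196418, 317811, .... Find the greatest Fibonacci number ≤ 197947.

196418 ≤ 197947 < 317811, so the largest Fibonacci number not exceeding 197947 is 196418.

196418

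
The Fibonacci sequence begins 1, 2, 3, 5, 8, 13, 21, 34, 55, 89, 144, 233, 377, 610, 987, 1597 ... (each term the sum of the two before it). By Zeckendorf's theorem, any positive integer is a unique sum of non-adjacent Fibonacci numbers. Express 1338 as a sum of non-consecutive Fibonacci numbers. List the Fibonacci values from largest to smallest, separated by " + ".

987 + 233 + 89 + 21 + 8

Repeatedly subtract the largest Fibonacci number that fits:
1338 − 987 = 351
351 − 233 = 118
118 − 89 = 29
29 − 21 = 8
8 − 8 = 0
So 1338 = 987 + 233 + 89 + 21 + 8, with no two terms consecutive in the sequence.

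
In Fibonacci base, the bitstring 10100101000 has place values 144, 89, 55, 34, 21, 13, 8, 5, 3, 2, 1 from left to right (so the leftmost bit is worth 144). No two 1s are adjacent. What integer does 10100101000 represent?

217

Summing the place values of the 1 bits: 144 + 55 + 13 + 5 = 217.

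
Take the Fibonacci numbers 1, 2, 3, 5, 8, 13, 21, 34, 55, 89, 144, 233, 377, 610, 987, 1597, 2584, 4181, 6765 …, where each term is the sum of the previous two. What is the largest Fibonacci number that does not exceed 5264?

4181 ≤ 5264 < 6765, so the largest Fibonacci number not exceeding 5264 is 4181.

4181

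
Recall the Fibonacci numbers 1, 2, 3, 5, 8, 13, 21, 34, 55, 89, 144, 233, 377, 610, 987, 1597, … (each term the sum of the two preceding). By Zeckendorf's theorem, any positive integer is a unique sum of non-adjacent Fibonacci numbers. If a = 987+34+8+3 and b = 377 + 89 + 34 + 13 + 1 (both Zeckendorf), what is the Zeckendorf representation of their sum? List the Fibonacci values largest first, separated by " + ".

987 + 377 + 144 + 34 + 3 + 1

The two numbers are 1032 and 514, so their sum is 1546.
Repeatedly subtract the largest Fibonacci number that fits:
largest Fibonacci ≤ 1546 is 987; 1546 − 987 = 559
largest Fibonacci ≤ 559 is 377; 559 − 377 = 182
largest Fibonacci ≤ 182 is 144; 182 − 144 = 38
largest Fibonacci ≤ 38 is 34; 38 − 34 = 4
largest Fibonacci ≤ 4 is 3; 4 − 3 = 1
largest Fibonacci ≤ 1 is 1; 1 − 1 = 0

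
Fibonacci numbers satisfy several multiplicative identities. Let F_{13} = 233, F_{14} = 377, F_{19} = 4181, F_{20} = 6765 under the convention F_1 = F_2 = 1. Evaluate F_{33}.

By the addition formula F_{m+n} = F_m F_{n+1} + F_{m−1} F_n with m=20, n=13: F_{33} = 6765·377 + 4181·233 = 2550405 + 974173 = 3524578.

3524578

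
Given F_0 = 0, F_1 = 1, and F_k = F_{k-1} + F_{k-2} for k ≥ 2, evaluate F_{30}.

Iterating the recurrence up to F_{26} = 121393 and F_{25} = 75025:
F_{27} = F_{26} + F_{25} = 121393 + 75025 = 196418
F_{28} = F_{27} + F_{26} = 196418 + 121393 = 317811
F_{29} = F_{28} + F_{27} = 317811 + 196418 = 514229
F_{30} = F_{29} + F_{28} = 514229 + 317811 = 832040

832040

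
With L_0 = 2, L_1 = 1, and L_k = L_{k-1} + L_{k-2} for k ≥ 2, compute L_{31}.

Iterating the recurrence up to L_{26} = 271443 and L_{25} = 167761:
L_{27} = L_{26} + L_{25} = 271443 + 167761 = 439204
L_{28} = L_{27} + L_{26} = 439204 + 271443 = 710647
L_{29} = L_{28} + L_{27} = 710647 + 439204 = 1149851
L_{30} = L_{29} + L_{28} = 1149851 + 710647 = 1860498
L_{31} = L_{30} + L_{29} = 1860498 + 1149851 = 3010349

3010349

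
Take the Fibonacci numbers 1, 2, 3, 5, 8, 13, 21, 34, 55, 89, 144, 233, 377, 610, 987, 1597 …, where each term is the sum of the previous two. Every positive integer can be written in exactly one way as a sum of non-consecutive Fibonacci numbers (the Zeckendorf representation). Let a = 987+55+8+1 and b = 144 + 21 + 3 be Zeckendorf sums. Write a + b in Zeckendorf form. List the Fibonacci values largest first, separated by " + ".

The two numbers are 1051 and 168, so their sum is 1219.
Repeatedly subtract the largest Fibonacci number that fits:
take 987 (≤ 1219); 1219 − 987 = 232
take 144 (≤ 232); 232 − 144 = 88
take 55 (≤ 88); 88 − 55 = 33
take 21 (≤ 33); 33 − 21 = 12
take 8 (≤ 12); 12 − 8 = 4
take 3 (≤ 4); 4 − 3 = 1
take 1 (≤ 1); 1 − 1 = 0

987 + 144 + 55 + 21 + 8 + 3 + 1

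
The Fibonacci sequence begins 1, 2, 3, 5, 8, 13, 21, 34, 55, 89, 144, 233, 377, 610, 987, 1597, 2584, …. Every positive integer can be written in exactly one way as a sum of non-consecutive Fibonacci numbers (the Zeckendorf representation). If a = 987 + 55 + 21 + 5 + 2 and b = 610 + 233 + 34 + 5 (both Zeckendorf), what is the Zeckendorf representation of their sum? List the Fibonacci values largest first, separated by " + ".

1597 + 233 + 89 + 21 + 8 + 3 + 1

The two numbers are 1070 and 882, so their sum is 1952.
1597 ≤ 1952 < 2584, so take 1597; remainder 355
233 ≤ 355 < 377, so take 233; remainder 122
89 ≤ 122 < 144, so take 89; remainder 33
21 ≤ 33 < 34, so take 21; remainder 12
8 ≤ 12 < 13, so take 8; remainder 4
3 ≤ 4 < 5, so take 3; remainder 1
1 ≤ 1 < 2, so take 1; remainder 0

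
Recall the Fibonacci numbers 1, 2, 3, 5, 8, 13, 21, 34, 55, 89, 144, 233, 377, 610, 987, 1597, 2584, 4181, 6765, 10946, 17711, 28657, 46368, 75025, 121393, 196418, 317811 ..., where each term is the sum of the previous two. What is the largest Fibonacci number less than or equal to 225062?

196418 ≤ 225062 < 317811, so the largest Fibonacci number not exceeding 225062 is 196418.

196418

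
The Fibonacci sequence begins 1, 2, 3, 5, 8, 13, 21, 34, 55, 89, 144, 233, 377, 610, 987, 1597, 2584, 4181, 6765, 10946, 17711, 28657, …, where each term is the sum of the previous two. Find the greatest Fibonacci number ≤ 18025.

17711

17711 ≤ 18025 < 28657, so the largest Fibonacci number not exceeding 18025 is 17711.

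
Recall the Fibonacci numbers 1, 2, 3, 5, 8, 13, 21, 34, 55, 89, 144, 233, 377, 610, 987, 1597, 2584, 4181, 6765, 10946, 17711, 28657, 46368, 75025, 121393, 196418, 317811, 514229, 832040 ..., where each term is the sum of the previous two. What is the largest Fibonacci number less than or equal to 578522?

514229 ≤ 578522 < 832040, so the largest Fibonacci number not exceeding 578522 is 514229.

514229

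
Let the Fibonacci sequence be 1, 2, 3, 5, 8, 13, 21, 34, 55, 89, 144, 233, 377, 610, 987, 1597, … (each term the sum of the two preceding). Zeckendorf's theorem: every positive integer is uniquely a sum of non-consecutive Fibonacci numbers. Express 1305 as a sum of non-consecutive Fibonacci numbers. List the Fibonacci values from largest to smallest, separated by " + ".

987 + 233 + 55 + 21 + 8 + 1

take 987 (≤ 1305); 1305 − 987 = 318
take 233 (≤ 318); 318 − 233 = 85
take 55 (≤ 85); 85 − 55 = 30
take 21 (≤ 30); 30 − 21 = 9
take 8 (≤ 9); 9 − 8 = 1
take 1 (≤ 1); 1 − 1 = 0
So 1305 = 987 + 233 + 55 + 21 + 8 + 1, with no two terms consecutive in the sequence.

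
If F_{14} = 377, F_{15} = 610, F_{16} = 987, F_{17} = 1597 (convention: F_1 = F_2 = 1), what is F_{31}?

1346269

By the addition formula F_{m+n} = F_m F_{n+1} + F_{m−1} F_n with m=17, n=14: F_{31} = 1597·610 + 987·377 = 974170 + 372099 = 1346269.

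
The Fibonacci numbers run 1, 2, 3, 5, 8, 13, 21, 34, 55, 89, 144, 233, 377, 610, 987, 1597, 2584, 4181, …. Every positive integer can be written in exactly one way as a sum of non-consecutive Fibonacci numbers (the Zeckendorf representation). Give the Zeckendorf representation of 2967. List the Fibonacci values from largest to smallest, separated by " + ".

2584 + 377 + 5 + 1

Repeatedly subtract the largest Fibonacci number that fits:
take 2584 (≤ 2967); 2967 − 2584 = 383
take 377 (≤ 383); 383 − 377 = 6
take 5 (≤ 6); 6 − 5 = 1
take 1 (≤ 1); 1 − 1 = 0
So 2967 = 2584 + 377 + 5 + 1, with no two terms consecutive in the sequence.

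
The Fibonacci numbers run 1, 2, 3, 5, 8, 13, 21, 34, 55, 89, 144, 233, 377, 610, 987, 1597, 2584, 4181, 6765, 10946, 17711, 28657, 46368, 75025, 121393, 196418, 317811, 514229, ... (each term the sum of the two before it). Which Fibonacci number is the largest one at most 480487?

317811

317811 ≤ 480487 < 514229, so the largest Fibonacci number not exceeding 480487 is 317811.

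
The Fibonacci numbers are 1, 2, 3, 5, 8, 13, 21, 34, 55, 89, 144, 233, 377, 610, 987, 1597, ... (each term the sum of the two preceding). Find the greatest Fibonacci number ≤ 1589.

987 ≤ 1589 < 1597, so the largest Fibonacci number not exceeding 1589 is 987.

987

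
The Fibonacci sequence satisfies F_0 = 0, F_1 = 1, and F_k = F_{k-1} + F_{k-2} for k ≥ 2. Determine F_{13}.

233

Iterating the recurrence up to F_{7} = 13 and F_{6} = 8:
F_{8} = F_{7} + F_{6} = 13 + 8 = 21
F_{9} = F_{8} + F_{7} = 21 + 13 = 34
F_{10} = F_{9} + F_{8} = 34 + 21 = 55
F_{11} = F_{10} + F_{9} = 55 + 34 = 89
F_{12} = F_{11} + F_{10} = 89 + 55 = 144
F_{13} = F_{12} + F_{11} = 144 + 89 = 233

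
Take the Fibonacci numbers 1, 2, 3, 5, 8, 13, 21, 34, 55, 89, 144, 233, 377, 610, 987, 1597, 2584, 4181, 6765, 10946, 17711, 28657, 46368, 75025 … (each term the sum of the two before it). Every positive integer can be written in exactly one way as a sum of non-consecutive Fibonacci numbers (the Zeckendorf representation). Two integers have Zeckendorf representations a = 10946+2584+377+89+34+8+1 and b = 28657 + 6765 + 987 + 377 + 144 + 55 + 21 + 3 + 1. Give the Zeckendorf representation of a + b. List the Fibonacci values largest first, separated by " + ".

46368 + 4181 + 377 + 89 + 34

The two numbers are 14039 and 37010, so their sum is 51049.
Repeatedly subtract the largest Fibonacci number that fits:
take 46368 (≤ 51049); 51049 − 46368 = 4681
take 4181 (≤ 4681); 4681 − 4181 = 500
take 377 (≤ 500); 500 − 377 = 123
take 89 (≤ 123); 123 − 89 = 34
take 34 (≤ 34); 34 − 34 = 0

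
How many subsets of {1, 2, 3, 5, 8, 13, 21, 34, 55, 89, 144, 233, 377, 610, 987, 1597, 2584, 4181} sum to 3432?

Each representation comes from the Zeckendorf form by replacing some F_k with F_{k−1} + F_{k−2} where possible.
3432 = 2584+610+233+5 = 2584+610+233+3+2 = 2584+610+144+89+5 = … (29 more), for 32 in all.

32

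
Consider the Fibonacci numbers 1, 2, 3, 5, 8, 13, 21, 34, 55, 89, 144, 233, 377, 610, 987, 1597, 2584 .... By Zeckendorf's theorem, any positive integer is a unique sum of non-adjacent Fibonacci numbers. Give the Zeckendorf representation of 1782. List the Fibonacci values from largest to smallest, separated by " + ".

Repeatedly subtract the largest Fibonacci number that fits:
1597 ≤ 1782 < 2584, so take 1597; remainder 185
144 ≤ 185 < 233, so take 144; remainder 41
34 ≤ 41 < 55, so take 34; remainder 7
5 ≤ 7 < 8, so take 5; remainder 2
2 ≤ 2 < 3, so take 2; remainder 0
So 1782 = 1597 + 144 + 34 + 5 + 2, with no two terms consecutive in the sequence.

1597 + 144 + 34 + 5 + 2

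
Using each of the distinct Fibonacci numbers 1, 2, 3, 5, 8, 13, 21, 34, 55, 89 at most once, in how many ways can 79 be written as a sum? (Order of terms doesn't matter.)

8

79 = 55+21+3 = 55+21+2+1 = 55+13+8+3 = 55+13+8+2+1 = … (4 more), for 8 in all.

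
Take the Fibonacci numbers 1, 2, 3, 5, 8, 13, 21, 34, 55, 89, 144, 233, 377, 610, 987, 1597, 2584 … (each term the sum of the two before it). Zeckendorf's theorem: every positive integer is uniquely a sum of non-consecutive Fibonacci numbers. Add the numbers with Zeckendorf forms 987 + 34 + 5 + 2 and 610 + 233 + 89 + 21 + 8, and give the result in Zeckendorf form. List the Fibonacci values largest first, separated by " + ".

The two numbers are 1028 and 961, so their sum is 1989.
1989 − 1597 = 392
392 − 377 = 15
15 − 13 = 2
2 − 2 = 0

1597 + 377 + 13 + 2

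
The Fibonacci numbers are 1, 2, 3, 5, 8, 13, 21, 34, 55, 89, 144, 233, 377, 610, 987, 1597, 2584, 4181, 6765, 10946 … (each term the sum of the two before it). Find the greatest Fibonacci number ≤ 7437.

6765 ≤ 7437 < 10946, so the largest Fibonacci number not exceeding 7437 is 6765.

6765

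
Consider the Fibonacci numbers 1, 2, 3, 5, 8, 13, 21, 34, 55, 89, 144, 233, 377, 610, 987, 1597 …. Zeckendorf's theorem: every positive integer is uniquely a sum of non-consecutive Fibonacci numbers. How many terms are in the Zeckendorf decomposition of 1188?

4

987 ≤ 1188 < 1597, so take 987; remainder 201
144 ≤ 201 < 233, so take 144; remainder 57
55 ≤ 57 < 89, so take 55; remainder 2
2 ≤ 2 < 3, so take 2; remainder 0
1188 = 987 + 144 + 55 + 2, which has 4 terms.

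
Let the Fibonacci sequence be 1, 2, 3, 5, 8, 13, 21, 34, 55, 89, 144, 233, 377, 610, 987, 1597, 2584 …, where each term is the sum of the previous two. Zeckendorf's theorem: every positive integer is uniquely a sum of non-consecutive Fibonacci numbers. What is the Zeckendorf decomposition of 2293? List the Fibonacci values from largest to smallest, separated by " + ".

1597 ≤ 2293 < 2584, so take 1597; remainder 696
610 ≤ 696 < 987, so take 610; remainder 86
55 ≤ 86 < 89, so take 55; remainder 31
21 ≤ 31 < 34, so take 21; remainder 10
8 ≤ 10 < 13, so take 8; remainder 2
2 ≤ 2 < 3, so take 2; remainder 0
So 2293 = 1597 + 610 + 55 + 21 + 8 + 2, with no two terms consecutive in the sequence.

1597 + 610 + 55 + 21 + 8 + 2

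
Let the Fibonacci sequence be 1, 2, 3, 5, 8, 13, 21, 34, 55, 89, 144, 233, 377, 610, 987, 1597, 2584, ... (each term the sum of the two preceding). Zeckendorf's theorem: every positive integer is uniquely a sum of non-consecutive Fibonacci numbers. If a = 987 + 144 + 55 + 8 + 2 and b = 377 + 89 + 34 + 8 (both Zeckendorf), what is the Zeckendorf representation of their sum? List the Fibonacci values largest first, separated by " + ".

The two numbers are 1196 and 508, so their sum is 1704.
1704 − 1597 = 107
107 − 89 = 18
18 − 13 = 5
5 − 5 = 0

1597 + 89 + 13 + 5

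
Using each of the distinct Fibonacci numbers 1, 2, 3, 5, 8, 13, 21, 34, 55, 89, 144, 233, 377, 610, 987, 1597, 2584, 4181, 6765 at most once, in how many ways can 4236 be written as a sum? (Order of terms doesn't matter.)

25

Starting from the Zeckendorf form and repeatedly splitting a term F_k into F_{k−1} + F_{k−2} (when neither is already used) reaches every representation.
4236 = 4181+55 = 4181+34+21 = 2584+1597+55 = … (22 more), for 25 in all.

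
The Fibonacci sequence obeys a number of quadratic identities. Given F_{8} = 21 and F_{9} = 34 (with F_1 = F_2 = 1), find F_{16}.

By the doubling identity F_{2k} = F_k(2F_{k+1} − F_k): F_{16} = 21·(2·34 − 21) = 21·47 = 987.

987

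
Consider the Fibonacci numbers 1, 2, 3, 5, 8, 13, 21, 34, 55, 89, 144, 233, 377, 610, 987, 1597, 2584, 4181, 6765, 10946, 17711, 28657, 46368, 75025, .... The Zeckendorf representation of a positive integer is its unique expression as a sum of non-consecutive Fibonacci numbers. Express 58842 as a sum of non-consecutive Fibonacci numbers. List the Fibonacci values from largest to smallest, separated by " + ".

58842 − 46368 = 12474
12474 − 10946 = 1528
1528 − 987 = 541
541 − 377 = 164
164 − 144 = 20
20 − 13 = 7
7 − 5 = 2
2 − 2 = 0
So 58842 = 46368 + 10946 + 987 + 377 + 144 + 13 + 5 + 2, with no two terms consecutive in the sequence.

46368 + 10946 + 987 + 377 + 144 + 13 + 5 + 2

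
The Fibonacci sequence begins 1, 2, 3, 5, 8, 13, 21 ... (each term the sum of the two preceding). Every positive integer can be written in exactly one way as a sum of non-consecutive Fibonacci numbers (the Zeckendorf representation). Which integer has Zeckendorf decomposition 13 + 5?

18

13 + 5 = 18.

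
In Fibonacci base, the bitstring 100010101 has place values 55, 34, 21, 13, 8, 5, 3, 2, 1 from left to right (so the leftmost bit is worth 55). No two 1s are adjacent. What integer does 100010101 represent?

Summing the place values of the 1 bits: 55 + 8 + 3 + 1 = 67.

67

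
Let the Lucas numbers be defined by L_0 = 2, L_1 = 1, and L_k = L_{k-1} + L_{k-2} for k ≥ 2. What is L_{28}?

710647

Iterating the recurrence up to L_{21} = 24476 and L_{20} = 15127:
L_{22} = L_{21} + L_{20} = 24476 + 15127 = 39603
L_{23} = L_{22} + L_{21} = 39603 + 24476 = 64079
L_{24} = L_{23} + L_{22} = 64079 + 39603 = 103682
L_{25} = L_{24} + L_{23} = 103682 + 64079 = 167761
L_{26} = L_{25} + L_{24} = 167761 + 103682 = 271443
L_{27} = L_{26} + L_{25} = 271443 + 167761 = 439204
L_{28} = L_{27} + L_{26} = 439204 + 271443 = 710647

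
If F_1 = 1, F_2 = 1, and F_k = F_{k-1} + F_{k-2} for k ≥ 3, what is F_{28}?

Iterating the recurrence up to F_{21} = 10946 and F_{20} = 6765:
F_{22} = F_{21} + F_{20} = 10946 + 6765 = 17711
F_{23} = F_{22} + F_{21} = 17711 + 10946 = 28657
F_{24} = F_{23} + F_{22} = 28657 + 17711 = 46368
F_{25} = F_{24} + F_{23} = 46368 + 28657 = 75025
F_{26} = F_{25} + F_{24} = 75025 + 46368 = 121393
F_{27} = F_{26} + F_{25} = 121393 + 75025 = 196418
F_{28} = F_{27} + F_{26} = 196418 + 121393 = 317811

317811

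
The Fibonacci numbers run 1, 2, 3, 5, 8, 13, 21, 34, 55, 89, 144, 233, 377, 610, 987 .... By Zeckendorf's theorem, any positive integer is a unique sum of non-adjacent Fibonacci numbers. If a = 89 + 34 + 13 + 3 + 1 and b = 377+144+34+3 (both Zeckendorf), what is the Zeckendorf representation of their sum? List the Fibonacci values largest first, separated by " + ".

The two numbers are 140 and 558, so their sum is 698.
subtract 610 from 698: 88 remains
subtract 55 from 88: 33 remains
subtract 21 from 33: 12 remains
subtract 8 from 12: 4 remains
subtract 3 from 4: 1 remains
subtract 1 from 1: 0 remains

610 + 55 + 21 + 8 + 3 + 1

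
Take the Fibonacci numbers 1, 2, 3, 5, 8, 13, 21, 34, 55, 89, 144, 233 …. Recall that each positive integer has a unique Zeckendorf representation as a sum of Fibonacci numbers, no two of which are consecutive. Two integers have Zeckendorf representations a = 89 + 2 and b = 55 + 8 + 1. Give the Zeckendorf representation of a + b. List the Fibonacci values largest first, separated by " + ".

The two numbers are 91 and 64, so their sum is 155.
largest Fibonacci ≤ 155 is 144; 155 − 144 = 11
largest Fibonacci ≤ 11 is 8; 11 − 8 = 3
largest Fibonacci ≤ 3 is 3; 3 − 3 = 0

144 + 8 + 3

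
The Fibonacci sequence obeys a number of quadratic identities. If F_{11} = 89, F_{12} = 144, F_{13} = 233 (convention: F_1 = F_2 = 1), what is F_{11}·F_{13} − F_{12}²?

1

89·233 − 144² = 20737 − 20736 = 1. (Cassini's identity: F_{k−1}F_{k+1} − F_k² = (−1)^k.)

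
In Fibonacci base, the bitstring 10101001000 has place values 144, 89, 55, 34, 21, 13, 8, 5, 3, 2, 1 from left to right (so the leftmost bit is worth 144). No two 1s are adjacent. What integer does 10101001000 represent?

225

Summing the place values of the 1 bits: 144 + 55 + 21 + 5 = 225.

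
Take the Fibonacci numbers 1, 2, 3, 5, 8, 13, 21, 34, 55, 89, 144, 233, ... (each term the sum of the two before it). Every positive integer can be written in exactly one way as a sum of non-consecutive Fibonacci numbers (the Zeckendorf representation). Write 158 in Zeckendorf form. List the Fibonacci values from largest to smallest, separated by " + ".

144 + 13 + 1

largest Fibonacci ≤ 158 is 144; 158 − 144 = 14
largest Fibonacci ≤ 14 is 13; 14 − 13 = 1
largest Fibonacci ≤ 1 is 1; 1 − 1 = 0
So 158 = 144 + 13 + 1, with no two terms consecutive in the sequence.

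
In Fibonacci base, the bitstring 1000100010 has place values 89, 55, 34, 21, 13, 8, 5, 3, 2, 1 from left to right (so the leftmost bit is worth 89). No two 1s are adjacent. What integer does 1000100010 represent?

Summing the place values of the 1 bits: 89 + 13 + 2 = 104.

104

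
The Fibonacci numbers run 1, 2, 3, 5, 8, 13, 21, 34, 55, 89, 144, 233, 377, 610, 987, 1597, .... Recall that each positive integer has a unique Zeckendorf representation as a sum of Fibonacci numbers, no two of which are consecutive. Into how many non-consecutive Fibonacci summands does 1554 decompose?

7

Greedily peel off the largest Fibonacci term at each step:
1554 − 987 = 567
567 − 377 = 190
190 − 144 = 46
46 − 34 = 12
12 − 8 = 4
4 − 3 = 1
1 − 1 = 0
1554 = 987 + 377 + 144 + 34 + 8 + 3 + 1, which has 7 terms.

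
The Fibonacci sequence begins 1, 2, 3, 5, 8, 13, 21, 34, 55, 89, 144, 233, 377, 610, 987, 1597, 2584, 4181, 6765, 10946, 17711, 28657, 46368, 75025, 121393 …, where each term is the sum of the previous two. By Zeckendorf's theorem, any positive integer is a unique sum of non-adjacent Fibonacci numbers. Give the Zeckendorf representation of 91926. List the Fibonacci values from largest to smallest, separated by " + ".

91926 − 75025 = 16901
16901 − 10946 = 5955
5955 − 4181 = 1774
1774 − 1597 = 177
177 − 144 = 33
33 − 21 = 12
12 − 8 = 4
4 − 3 = 1
1 − 1 = 0
So 91926 = 75025 + 10946 + 4181 + 1597 + 144 + 21 + 8 + 3 + 1, with no two terms consecutive in the sequence.

75025 + 10946 + 4181 + 1597 + 144 + 21 + 8 + 3 + 1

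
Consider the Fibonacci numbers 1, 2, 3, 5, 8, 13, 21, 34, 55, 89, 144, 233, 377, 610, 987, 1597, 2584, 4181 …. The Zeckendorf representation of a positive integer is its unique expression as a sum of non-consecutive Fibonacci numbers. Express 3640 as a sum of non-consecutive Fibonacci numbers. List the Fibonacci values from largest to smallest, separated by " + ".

3640 − 2584 = 1056
1056 − 987 = 69
69 − 55 = 14
14 − 13 = 1
1 − 1 = 0
So 3640 = 2584 + 987 + 55 + 13 + 1, with no two terms consecutive in the sequence.

2584 + 987 + 55 + 13 + 1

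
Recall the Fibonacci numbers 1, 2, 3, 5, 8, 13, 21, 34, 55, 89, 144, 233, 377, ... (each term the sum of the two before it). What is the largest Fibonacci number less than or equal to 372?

233

233 ≤ 372 < 377, so the largest Fibonacci number not exceeding 372 is 233.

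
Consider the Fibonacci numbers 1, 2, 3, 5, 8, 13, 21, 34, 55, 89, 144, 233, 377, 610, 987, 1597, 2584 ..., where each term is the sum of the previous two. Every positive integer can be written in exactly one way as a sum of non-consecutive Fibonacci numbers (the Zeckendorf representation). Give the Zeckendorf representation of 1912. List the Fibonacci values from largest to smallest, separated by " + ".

1597 + 233 + 55 + 21 + 5 + 1

1597 ≤ 1912 < 2584, so take 1597; remainder 315
233 ≤ 315 < 377, so take 233; remainder 82
55 ≤ 82 < 89, so take 55; remainder 27
21 ≤ 27 < 34, so take 21; remainder 6
5 ≤ 6 < 8, so take 5; remainder 1
1 ≤ 1 < 2, so take 1; remainder 0
So 1912 = 1597 + 233 + 55 + 21 + 5 + 1, with no two terms consecutive in the sequence.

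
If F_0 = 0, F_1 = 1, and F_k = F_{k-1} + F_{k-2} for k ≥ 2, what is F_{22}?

Iterating the recurrence up to F_{14} = 377 and F_{13} = 233:
F_{15} = F_{14} + F_{13} = 377 + 233 = 610
F_{16} = F_{15} + F_{14} = 610 + 377 = 987
F_{17} = F_{16} + F_{15} = 987 + 610 = 1597
F_{18} = F_{17} + F_{16} = 1597 + 987 = 2584
F_{19} = F_{18} + F_{17} = 2584 + 1597 = 4181
F_{20} = F_{19} + F_{18} = 4181 + 2584 = 6765
F_{21} = F_{20} + F_{19} = 6765 + 4181 = 10946
F_{22} = F_{21} + F_{20} = 10946 + 6765 = 17711

17711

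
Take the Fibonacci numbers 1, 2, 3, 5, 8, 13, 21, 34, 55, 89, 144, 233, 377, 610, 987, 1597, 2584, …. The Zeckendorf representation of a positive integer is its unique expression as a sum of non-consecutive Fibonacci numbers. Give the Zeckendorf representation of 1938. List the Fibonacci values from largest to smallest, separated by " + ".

Repeatedly subtract the largest Fibonacci number that fits:
1597 ≤ 1938 < 2584, so take 1597; remainder 341
233 ≤ 341 < 377, so take 233; remainder 108
89 ≤ 108 < 144, so take 89; remainder 19
13 ≤ 19 < 21, so take 13; remainder 6
5 ≤ 6 < 8, so take 5; remainder 1
1 ≤ 1 < 2, so take 1; remainder 0
So 1938 = 1597 + 233 + 89 + 13 + 5 + 1, with no two terms consecutive in the sequence.

1597 + 233 + 89 + 13 + 5 + 1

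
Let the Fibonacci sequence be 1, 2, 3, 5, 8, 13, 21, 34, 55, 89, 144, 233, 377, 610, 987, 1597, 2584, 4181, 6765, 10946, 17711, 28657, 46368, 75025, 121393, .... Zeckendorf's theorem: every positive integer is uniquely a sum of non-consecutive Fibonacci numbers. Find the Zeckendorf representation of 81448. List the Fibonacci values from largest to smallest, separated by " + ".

75025 + 4181 + 1597 + 610 + 34 + 1

Greedy algorithm:
81448: greatest Fibonacci not exceeding it is 75025, leaving 6423
6423: greatest Fibonacci not exceeding it is 4181, leaving 2242
2242: greatest Fibonacci not exceeding it is 1597, leaving 645
645: greatest Fibonacci not exceeding it is 610, leaving 35
35: greatest Fibonacci not exceeding it is 34, leaving 1
1: greatest Fibonacci not exceeding it is 1, leaving 0
So 81448 = 75025 + 4181 + 1597 + 610 + 34 + 1, with no two terms consecutive in the sequence.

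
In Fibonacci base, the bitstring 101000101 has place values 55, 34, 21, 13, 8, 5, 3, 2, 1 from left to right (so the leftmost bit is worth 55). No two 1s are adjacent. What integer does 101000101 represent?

80

Summing the place values of the 1 bits: 55 + 21 + 3 + 1 = 80.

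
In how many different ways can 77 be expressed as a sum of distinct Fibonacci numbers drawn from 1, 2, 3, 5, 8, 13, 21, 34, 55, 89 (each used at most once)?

5

Each representation comes from the Zeckendorf form by replacing some F_k with F_{k−1} + F_{k−2} where possible.
77 = 55+21+1 = 55+13+8+1 = 55+13+5+3+1 = 34+21+13+8+1 = … (1 more), for 5 in all.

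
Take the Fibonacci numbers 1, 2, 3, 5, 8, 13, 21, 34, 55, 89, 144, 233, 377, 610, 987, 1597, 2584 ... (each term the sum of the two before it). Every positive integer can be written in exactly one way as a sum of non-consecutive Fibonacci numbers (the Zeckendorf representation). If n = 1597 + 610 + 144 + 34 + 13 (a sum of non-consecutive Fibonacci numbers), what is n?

2398

1597 + 610 + 144 + 34 + 13 = 2398.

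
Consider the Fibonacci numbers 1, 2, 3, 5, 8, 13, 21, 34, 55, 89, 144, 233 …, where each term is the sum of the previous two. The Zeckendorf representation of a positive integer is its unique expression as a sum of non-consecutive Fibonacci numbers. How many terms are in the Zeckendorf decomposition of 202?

3

Repeatedly subtract the largest Fibonacci number that fits:
subtract 144 from 202: 58 remains
subtract 55 from 58: 3 remains
subtract 3 from 3: 0 remains
202 = 144 + 55 + 3, which has 3 terms.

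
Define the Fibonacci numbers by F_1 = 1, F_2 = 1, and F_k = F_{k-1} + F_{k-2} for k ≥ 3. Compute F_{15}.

Iterating the recurrence up to F_{11} = 89 and F_{10} = 55:
F_{12} = F_{11} + F_{10} = 89 + 55 = 144
F_{13} = F_{12} + F_{11} = 144 + 89 = 233
F_{14} = F_{13} + F_{12} = 233 + 144 = 377
F_{15} = F_{14} + F_{13} = 377 + 233 = 610

610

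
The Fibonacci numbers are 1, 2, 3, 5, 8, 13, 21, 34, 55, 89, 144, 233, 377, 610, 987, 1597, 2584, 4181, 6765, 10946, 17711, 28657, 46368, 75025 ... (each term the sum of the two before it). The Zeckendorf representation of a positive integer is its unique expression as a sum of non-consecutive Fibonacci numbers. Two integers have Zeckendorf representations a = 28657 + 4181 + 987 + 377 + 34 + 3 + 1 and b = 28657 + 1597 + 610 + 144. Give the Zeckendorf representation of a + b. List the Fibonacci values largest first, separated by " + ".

The two numbers are 34240 and 31008, so their sum is 65248.
46368 ≤ 65248 < 75025, so take 46368; remainder 18880
17711 ≤ 18880 < 28657, so take 17711; remainder 1169
987 ≤ 1169 < 1597, so take 987; remainder 182
144 ≤ 182 < 233, so take 144; remainder 38
34 ≤ 38 < 55, so take 34; remainder 4
3 ≤ 4 < 5, so take 3; remainder 1
1 ≤ 1 < 2, so take 1; remainder 0

46368 + 17711 + 987 + 144 + 34 + 3 + 1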